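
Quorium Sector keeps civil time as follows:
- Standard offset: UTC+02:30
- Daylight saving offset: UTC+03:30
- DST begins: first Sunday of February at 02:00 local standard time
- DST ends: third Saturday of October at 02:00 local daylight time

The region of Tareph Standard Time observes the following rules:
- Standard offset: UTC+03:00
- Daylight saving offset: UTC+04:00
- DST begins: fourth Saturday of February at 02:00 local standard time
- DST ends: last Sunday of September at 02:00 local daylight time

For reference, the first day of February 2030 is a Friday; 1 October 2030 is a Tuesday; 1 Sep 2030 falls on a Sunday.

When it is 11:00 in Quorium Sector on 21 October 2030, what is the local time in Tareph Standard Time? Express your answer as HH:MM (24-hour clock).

1 February 2030 is a Friday, so the first Sunday is February 3.
1 October 2030 is a Tuesday, so the first Saturday is October 5 and the third is October 19.
21 October 2030 is outside the daylight-saving period (3 February – 19 October), so Quorium Sector is on standard time, UTC+02:30.
11:00 Quorium Sector − 2h30m = 08:30 UTC.
1 February 2030 is a Friday, so the first Saturday is February 2 and the fourth is February 23.
1 September 2030 is a Sunday, so Sundays fall on 1, 8, 15, 22, 29; the last is September 29.
At the standard offset (UTC+03:00), 08:30 UTC + 3h = 11:30 Tareph Standard Time standard time.
The standard-time date in Tareph Standard Time, 21 October 2030, is outside the daylight-saving period (23 February – 29 September), so Tareph Standard Time is on standard time, UTC+03:00.
08:30 UTC + 3h = 11:30 Tareph Standard Time.

11:30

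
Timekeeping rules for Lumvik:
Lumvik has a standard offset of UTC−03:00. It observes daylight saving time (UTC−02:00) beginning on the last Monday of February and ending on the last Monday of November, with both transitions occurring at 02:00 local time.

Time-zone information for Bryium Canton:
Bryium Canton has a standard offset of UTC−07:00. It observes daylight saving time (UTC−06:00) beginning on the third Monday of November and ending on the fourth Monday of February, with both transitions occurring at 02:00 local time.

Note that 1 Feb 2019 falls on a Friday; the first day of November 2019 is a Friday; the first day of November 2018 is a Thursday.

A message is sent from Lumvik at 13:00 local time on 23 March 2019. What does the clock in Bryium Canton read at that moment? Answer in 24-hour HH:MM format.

1 February 2019 is a Friday, so Mondays fall on 4, 11, 18, 25; the last is February 25.
1 November 2019 is a Friday, so Mondays fall on 4, 11, 18, 25; the last is November 25.
Daylight saving runs 25 February – 25 November; 23 March 2019 is inside that window, so Lumvik is at UTC−02:00.
13:00 Lumvik + 2h = 15:00 UTC.
1 November 2018 is a Thursday, so the first Monday is November 5 and the third is November 19.
1 February 2019 is a Friday, so the first Monday is February 4 and the fourth is February 25.
At the standard offset (UTC−07:00), 15:00 UTC − 7h = 08:00 Bryium Canton standard time.
The standard-time date in Bryium Canton, 23 March 2019, is outside the daylight-saving period (19 November 2018 – 25 February 2019), so Bryium Canton is on standard time, UTC−07:00.
15:00 UTC − 7h = 08:00 Bryium Canton.

08:00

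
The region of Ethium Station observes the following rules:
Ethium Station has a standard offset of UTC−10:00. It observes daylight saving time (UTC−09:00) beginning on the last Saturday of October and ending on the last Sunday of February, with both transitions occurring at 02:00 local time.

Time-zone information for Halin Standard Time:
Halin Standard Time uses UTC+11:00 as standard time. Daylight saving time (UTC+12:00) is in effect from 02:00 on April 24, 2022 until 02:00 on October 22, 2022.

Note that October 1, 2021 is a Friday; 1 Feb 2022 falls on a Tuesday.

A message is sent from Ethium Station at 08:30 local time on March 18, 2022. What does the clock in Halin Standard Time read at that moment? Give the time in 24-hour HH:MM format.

1 October 2021 is a Friday, so Saturdays fall on 2, 9, 16, 23, 30; the last is October 30.
1 February 2022 is a Tuesday, so Sundays fall on 6, 13, 20, 27; the last is February 27.
March 18, 2022 is outside the daylight-saving period (30 October 2021 – 27 February 2022), so Ethium Station is on standard time, UTC−10:00.
08:30 Ethium Station + 10h = 18:30 UTC.
At the standard offset (UTC+11:00), 18:30 UTC + 11h = 05:30 Halin Standard Time standard time (rolling into the next day, 19 March 2022).
Daylight saving runs 24 April – 22 October; the standard-time date in Halin Standard Time, March 19, 2022, is outside that window, so Halin Standard Time is on standard time at UTC+11:00.
18:30 UTC + 11h = 05:30 Halin Standard Time (rolling into the next day, 19 March 2022).

05:30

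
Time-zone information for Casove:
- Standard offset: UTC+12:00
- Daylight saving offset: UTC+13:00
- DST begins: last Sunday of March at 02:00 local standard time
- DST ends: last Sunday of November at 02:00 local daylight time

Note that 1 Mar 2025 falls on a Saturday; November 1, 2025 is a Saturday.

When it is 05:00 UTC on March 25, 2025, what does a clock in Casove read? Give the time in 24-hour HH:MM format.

1 March 2025 is a Saturday, so Sundays fall on 2, 9, 16, 23, 30; the last is March 30.
1 November 2025 is a Saturday, so Sundays fall on 2, 9, 16, 23, 30; the last is November 30.
At the standard offset (UTC+12:00), 05:00 UTC + 12h = 17:00 Casove standard time.
The standard-time date in Casove, March 25, 2025, does not fall between 30 March and 30 November, so daylight saving is not in effect and Casove is at UTC+12:00.
05:00 UTC + 12h = 17:00 local.

17:00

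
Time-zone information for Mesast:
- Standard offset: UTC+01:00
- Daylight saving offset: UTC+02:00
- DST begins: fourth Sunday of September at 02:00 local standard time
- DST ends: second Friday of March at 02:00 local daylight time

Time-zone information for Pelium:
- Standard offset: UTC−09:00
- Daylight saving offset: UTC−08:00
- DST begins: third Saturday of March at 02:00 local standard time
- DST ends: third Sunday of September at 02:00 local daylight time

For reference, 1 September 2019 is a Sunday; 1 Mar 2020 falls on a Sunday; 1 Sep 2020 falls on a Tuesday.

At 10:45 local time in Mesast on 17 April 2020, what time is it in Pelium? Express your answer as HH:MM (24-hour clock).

1 September 2019 is a Sunday, so the first Sunday is September 1 and the fourth is September 22.
1 March 2020 is a Sunday, so the first Friday is March 6 and the second is March 13.
17 April 2020 is outside the daylight-saving period (22 September 2019 – 13 March 2020), so Mesast is on standard time, UTC+01:00.
10:45 Mesast − 1h = 09:45 UTC.
1 March 2020 is a Sunday, so the first Saturday is March 7 and the third is March 21.
1 September 2020 is a Tuesday, so the first Sunday is September 6 and the third is September 20.
At the standard offset (UTC−09:00), 09:45 UTC − 9h = 00:45 Pelium standard time.
The standard-time date in Pelium, 17 April 2020, falls between 21 March and 20 September, so daylight saving is in effect and Pelium is at UTC−08:00.
09:45 UTC − 8h = 01:45 Pelium.

01:45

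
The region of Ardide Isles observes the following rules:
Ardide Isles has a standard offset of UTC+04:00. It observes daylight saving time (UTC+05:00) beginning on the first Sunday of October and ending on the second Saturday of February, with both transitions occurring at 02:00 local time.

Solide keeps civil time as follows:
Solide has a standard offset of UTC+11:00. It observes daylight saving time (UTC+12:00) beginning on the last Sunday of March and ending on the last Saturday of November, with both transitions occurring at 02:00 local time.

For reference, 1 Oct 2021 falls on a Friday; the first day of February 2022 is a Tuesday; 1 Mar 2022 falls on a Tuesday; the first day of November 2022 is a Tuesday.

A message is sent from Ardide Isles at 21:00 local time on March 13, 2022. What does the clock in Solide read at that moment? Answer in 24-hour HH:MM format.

04:00

1 October 2021 is a Friday, so the first Sunday is October 3.
1 February 2022 is a Tuesday, so the first Saturday is February 5 and the second is February 12.
Daylight saving runs 3 October 2021 – 12 February 2022; March 13, 2022 is outside that window, so Ardide Isles is on standard time at UTC+04:00.
21:00 Ardide Isles − 4h = 17:00 UTC.
1 March 2022 is a Tuesday, so Sundays fall on 6, 13, 20, 27; the last is March 27.
1 November 2022 is a Tuesday, so Saturdays fall on 5, 12, 19, 26; the last is November 26.
At the standard offset (UTC+11:00), 17:00 UTC + 11h = 04:00 Solide standard time (rolling into the next day, 14 March 2022).
The standard-time date in Solide, March 14, 2022, does not fall between 27 March and 26 November, so daylight saving is not in effect and Solide is at UTC+11:00.
17:00 UTC + 11h = 04:00 Solide (rolling into the next day, 14 March 2022).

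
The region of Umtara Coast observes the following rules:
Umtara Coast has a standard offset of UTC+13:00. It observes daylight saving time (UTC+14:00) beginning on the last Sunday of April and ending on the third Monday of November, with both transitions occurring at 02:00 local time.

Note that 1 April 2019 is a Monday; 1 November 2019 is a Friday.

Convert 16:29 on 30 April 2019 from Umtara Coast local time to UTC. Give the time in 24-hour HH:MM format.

1 April 2019 is a Monday, so Sundays fall on 7, 14, 21, 28; the last is April 28.
1 November 2019 is a Friday, so the first Monday is November 4 and the third is November 18.
Daylight saving runs 28 April – 18 November; 30 April 2019 is inside that window, so Umtara Coast is at UTC+14:00.
16:29 local − 14h = 02:29 UTC.

02:29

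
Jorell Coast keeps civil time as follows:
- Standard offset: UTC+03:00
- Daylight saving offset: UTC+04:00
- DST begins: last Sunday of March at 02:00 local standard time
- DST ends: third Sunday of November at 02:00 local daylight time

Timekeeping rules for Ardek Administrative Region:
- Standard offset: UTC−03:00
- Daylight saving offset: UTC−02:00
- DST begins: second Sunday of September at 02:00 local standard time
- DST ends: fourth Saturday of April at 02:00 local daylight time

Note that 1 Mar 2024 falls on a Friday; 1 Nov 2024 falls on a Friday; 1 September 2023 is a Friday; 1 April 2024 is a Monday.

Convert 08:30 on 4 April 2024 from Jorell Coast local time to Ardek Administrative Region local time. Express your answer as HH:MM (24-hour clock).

1 March 2024 is a Friday, so Sundays fall on 3, 10, 17, 24, 31; the last is March 31.
1 November 2024 is a Friday, so the first Sunday is November 3 and the third is November 17.
4 April 2024 falls between 31 March and 17 November, so daylight saving is in effect and Jorell Coast is at UTC+04:00.
08:30 Jorell Coast − 4h = 04:30 UTC.
1 September 2023 is a Friday, so the first Sunday is September 3 and the second is September 10.
1 April 2024 is a Monday, so the first Saturday is April 6 and the fourth is April 27.
At the standard offset (UTC−03:00), 04:30 UTC − 3h = 01:30 Ardek Administrative Region standard time.
The standard-time date in Ardek Administrative Region, 4 April 2024, lies within the daylight-saving period (10 September 2023 – 27 April 2024), so Ardek Administrative Region is on daylight time, UTC−02:00.
04:30 UTC − 2h = 02:30 Ardek Administrative Region.

02:30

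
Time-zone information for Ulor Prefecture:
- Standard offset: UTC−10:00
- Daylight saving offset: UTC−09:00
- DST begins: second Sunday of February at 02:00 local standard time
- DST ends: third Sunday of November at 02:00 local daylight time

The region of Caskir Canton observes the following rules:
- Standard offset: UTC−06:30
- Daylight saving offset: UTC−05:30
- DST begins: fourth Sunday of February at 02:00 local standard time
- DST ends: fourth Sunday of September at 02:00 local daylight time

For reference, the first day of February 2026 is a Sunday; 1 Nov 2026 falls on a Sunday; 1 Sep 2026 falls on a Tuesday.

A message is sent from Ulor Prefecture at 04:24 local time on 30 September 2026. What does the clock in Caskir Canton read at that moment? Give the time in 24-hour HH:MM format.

1 February 2026 is a Sunday, so the first Sunday is February 1 and the second is February 8.
1 November 2026 is a Sunday, so the first Sunday is November 1 and the third is November 15.
Daylight saving runs 8 February – 15 November; 30 September 2026 is inside that window, so Ulor Prefecture is at UTC−09:00.
04:24 Ulor Prefecture + 9h = 13:24 UTC.
1 February 2026 is a Sunday, so the first Sunday is February 1 and the fourth is February 22.
1 September 2026 is a Tuesday, so the first Sunday is September 6 and the fourth is September 27.
At the standard offset (UTC−06:30), 13:24 UTC − 6h30m = 06:54 Caskir Canton standard time.
The standard-time date in Caskir Canton, 30 September 2026, does not fall between 22 February and 27 September, so daylight saving is not in effect and Caskir Canton is at UTC−06:30.
13:24 UTC − 6h30m = 06:54 Caskir Canton.

06:54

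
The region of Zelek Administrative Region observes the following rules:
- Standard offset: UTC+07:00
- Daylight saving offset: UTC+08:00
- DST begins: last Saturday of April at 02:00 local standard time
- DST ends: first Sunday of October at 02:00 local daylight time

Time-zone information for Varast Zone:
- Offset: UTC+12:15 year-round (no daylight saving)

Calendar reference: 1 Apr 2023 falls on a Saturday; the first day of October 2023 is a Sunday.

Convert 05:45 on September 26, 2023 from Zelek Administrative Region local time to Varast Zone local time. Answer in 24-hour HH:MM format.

1 April 2023 is a Saturday, so Saturdays fall on 1, 8, 15, 22, 29; the last is April 29.
1 October 2023 is a Sunday, so the first Sunday is October 1.
September 26, 2023 lies within the daylight-saving period (29 April – 1 October), so Zelek Administrative Region is on daylight time, UTC+08:00.
05:45 Zelek Administrative Region − 8h = 21:45 UTC (rolling into the previous day, 25 September 2023).
Varast Zone stays on UTC+12:15 all year.
21:45 UTC + 12h15m = 10:00 Varast Zone (rolling into the next day, 26 September 2023).

10:00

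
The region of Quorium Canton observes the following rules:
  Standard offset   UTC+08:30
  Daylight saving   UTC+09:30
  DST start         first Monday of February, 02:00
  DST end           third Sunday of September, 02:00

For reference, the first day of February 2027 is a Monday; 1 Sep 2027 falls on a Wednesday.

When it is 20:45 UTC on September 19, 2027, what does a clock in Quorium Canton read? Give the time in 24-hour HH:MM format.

1 February 2027 is a Monday, so the first Monday is February 1.
1 September 2027 is a Wednesday, so the first Sunday is September 5 and the third is September 19.
At the standard offset (UTC+08:30), 20:45 UTC + 8h30m = 05:15 Quorium Canton standard time (rolling into the next day, 20 September 2027).
The standard-time date in Quorium Canton, September 20, 2027, is outside the daylight-saving period (1 February – 19 September), so Quorium Canton is on standard time, UTC+08:30.
20:45 UTC + 8h30m = 05:15 local (rolling into the next day, 20 September 2027).

05:15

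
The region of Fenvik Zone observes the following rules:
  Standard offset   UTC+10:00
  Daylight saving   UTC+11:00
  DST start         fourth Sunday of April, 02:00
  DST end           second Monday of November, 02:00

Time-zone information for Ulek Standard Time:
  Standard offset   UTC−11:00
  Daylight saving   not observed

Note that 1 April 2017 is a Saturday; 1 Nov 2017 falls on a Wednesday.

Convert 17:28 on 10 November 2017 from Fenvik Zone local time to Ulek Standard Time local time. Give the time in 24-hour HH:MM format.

19:28

1 April 2017 is a Saturday, so the first Sunday is April 2 and the fourth is April 23.
1 November 2017 is a Wednesday, so the first Monday is November 6 and the second is November 13.
10 November 2017 lies within the daylight-saving period (23 April – 13 November), so Fenvik Zone is on daylight time, UTC+11:00.
17:28 Fenvik Zone − 11h = 06:28 UTC.
Ulek Standard Time has no daylight saving, so its offset is UTC−11:00 year-round.
06:28 UTC − 11h = 19:28 Ulek Standard Time (rolling into the previous day, 9 November 2017).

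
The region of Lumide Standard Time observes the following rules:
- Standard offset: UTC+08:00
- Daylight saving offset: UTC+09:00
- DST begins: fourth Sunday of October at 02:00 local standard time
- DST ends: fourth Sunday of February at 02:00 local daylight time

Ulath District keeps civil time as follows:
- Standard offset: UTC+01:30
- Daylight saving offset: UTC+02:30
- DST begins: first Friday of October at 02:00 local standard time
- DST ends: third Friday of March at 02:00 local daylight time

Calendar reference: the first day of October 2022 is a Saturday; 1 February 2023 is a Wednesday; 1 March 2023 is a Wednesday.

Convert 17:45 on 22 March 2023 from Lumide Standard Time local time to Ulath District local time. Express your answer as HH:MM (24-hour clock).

1 October 2022 is a Saturday, so the first Sunday is October 2 and the fourth is October 23.
1 February 2023 is a Wednesday, so the first Sunday is February 5 and the fourth is February 26.
22 March 2023 does not fall between 23 October 2022 and 26 February 2023, so daylight saving is not in effect and Lumide Standard Time is at UTC+08:00.
17:45 Lumide Standard Time − 8h = 09:45 UTC.
1 October 2022 is a Saturday, so the first Friday is October 7.
1 March 2023 is a Wednesday, so the first Friday is March 3 and the third is March 17.
At the standard offset (UTC+01:30), 09:45 UTC + 1h30m = 11:15 Ulath District standard time.
The standard-time date in Ulath District, 22 March 2023, is outside the daylight-saving period (7 October 2022 – 17 March 2023), so Ulath District is on standard time, UTC+01:30.
09:45 UTC + 1h30m = 11:15 Ulath District.

11:15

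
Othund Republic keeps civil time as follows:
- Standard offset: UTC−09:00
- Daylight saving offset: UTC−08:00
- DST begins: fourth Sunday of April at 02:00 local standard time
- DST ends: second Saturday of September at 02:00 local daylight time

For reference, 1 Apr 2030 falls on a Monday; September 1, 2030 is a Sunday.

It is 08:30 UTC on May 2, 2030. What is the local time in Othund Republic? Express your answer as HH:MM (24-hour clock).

00:30

1 April 2030 is a Monday, so the first Sunday is April 7 and the fourth is April 28.
1 September 2030 is a Sunday, so the first Saturday is September 7 and the second is September 14.
At the standard offset (UTC−09:00), 08:30 UTC − 9h = 23:30 Othund Republic standard time (rolling into the previous day, 1 May 2030).
Daylight saving runs 28 April – 14 September; the standard-time date in Othund Republic, May 1, 2030, is inside that window, so Othund Republic is at UTC−08:00.
08:30 UTC − 8h = 00:30 local.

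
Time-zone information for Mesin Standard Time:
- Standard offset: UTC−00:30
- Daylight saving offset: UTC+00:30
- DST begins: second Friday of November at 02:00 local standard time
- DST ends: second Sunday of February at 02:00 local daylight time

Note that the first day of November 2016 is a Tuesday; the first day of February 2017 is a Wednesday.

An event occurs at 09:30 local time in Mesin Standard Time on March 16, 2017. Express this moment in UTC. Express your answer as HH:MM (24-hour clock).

10:00

1 November 2016 is a Tuesday, so the first Friday is November 4 and the second is November 11.
1 February 2017 is a Wednesday, so the first Sunday is February 5 and the second is February 12.
March 16, 2017 does not fall between 11 November 2016 and 12 February 2017, so daylight saving is not in effect and Mesin Standard Time is at UTC−00:30.
09:30 local + 0h30m = 10:00 UTC.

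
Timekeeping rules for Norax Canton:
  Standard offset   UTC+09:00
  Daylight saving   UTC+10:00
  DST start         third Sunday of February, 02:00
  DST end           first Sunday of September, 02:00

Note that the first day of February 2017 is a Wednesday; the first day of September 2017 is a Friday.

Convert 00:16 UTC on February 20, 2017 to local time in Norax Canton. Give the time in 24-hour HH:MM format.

10:16

1 February 2017 is a Wednesday, so the first Sunday is February 5 and the third is February 19.
1 September 2017 is a Friday, so the first Sunday is September 3.
At the standard offset (UTC+09:00), 00:16 UTC + 9h = 09:16 Norax Canton standard time.
Daylight saving runs 19 February – 3 September; the standard-time date in Norax Canton, February 20, 2017, is inside that window, so Norax Canton is at UTC+10:00.
00:16 UTC + 10h = 10:16 local.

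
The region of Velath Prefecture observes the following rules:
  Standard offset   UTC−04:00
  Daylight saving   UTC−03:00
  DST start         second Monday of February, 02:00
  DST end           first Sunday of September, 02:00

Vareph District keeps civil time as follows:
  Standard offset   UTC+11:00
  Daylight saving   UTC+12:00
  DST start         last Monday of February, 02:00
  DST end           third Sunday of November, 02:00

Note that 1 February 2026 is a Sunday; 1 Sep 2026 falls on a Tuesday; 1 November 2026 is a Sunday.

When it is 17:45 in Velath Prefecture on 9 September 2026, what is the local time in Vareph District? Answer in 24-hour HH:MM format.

09:45

1 February 2026 is a Sunday, so the first Monday is February 2 and the second is February 9.
1 September 2026 is a Tuesday, so the first Sunday is September 6.
9 September 2026 is outside the daylight-saving period (9 February – 6 September), so Velath Prefecture is on standard time, UTC−04:00.
17:45 Velath Prefecture + 4h = 21:45 UTC.
1 February 2026 is a Sunday, so Mondays fall on 2, 9, 16, 23; the last is February 23.
1 November 2026 is a Sunday, so the first Sunday is November 1 and the third is November 15.
At the standard offset (UTC+11:00), 21:45 UTC + 11h = 08:45 Vareph District standard time (rolling into the next day, 10 September 2026).
The standard-time date in Vareph District, 10 September 2026, falls between 23 February and 15 November, so daylight saving is in effect and Vareph District is at UTC+12:00.
21:45 UTC + 12h = 09:45 Vareph District (rolling into the next day, 10 September 2026).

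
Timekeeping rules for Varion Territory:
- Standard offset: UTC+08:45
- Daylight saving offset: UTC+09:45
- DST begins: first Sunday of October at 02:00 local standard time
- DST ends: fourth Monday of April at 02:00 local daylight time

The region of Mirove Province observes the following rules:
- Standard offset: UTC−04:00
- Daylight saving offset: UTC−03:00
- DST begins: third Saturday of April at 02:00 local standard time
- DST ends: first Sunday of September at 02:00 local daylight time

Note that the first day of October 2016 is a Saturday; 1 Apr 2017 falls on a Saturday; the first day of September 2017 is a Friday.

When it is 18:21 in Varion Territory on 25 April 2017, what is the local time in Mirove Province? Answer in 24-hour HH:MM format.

1 October 2016 is a Saturday, so the first Sunday is October 2.
1 April 2017 is a Saturday, so the first Monday is April 3 and the fourth is April 24.
Daylight saving runs 2 October 2016 – 24 April 2017; 25 April 2017 is outside that window, so Varion Territory is on standard time at UTC+08:45.
18:21 Varion Territory − 8h45m = 09:36 UTC.
1 April 2017 is a Saturday, so the first Saturday is April 1 and the third is April 15.
1 September 2017 is a Friday, so the first Sunday is September 3.
At the standard offset (UTC−04:00), 09:36 UTC − 4h = 05:36 Mirove Province standard time.
Daylight saving runs 15 April – 3 September; the standard-time date in Mirove Province, 25 April 2017, is inside that window, so Mirove Province is at UTC−03:00.
09:36 UTC − 3h = 06:36 Mirove Province.

06:36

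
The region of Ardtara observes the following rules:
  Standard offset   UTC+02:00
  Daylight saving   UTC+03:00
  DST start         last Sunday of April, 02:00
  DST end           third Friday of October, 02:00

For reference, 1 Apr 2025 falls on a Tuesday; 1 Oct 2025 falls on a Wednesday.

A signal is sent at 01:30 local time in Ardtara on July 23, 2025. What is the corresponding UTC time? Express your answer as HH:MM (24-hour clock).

1 April 2025 is a Tuesday, so Sundays fall on 6, 13, 20, 27; the last is April 27.
1 October 2025 is a Wednesday, so the first Friday is October 3 and the third is October 17.
July 23, 2025 falls between 27 April and 17 October, so daylight saving is in effect and Ardtara is at UTC+03:00.
01:30 local − 3h = 22:30 UTC (rolling into the previous day, 22 July 2025).

22:30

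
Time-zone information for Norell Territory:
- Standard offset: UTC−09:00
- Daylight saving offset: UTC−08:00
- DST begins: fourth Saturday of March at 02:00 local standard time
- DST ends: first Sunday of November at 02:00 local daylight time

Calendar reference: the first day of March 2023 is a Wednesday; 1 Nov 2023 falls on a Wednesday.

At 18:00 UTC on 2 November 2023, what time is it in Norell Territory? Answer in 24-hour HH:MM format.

10:00

1 March 2023 is a Wednesday, so the first Saturday is March 4 and the fourth is March 25.
1 November 2023 is a Wednesday, so the first Sunday is November 5.
At the standard offset (UTC−09:00), 18:00 UTC − 9h = 09:00 Norell Territory standard time.
Daylight saving runs 25 March – 5 November; the standard-time date in Norell Territory, 2 November 2023, is inside that window, so Norell Territory is at UTC−08:00.
18:00 UTC − 8h = 10:00 local.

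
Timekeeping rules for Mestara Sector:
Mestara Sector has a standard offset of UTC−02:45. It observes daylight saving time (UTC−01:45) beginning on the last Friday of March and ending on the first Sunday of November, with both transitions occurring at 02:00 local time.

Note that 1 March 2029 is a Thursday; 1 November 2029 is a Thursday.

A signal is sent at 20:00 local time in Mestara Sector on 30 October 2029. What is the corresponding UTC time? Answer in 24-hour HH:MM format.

1 March 2029 is a Thursday, so Fridays fall on 2, 9, 16, 23, 30; the last is March 30.
1 November 2029 is a Thursday, so the first Sunday is November 4.
Daylight saving runs 30 March – 4 November; 30 October 2029 is inside that window, so Mestara Sector is at UTC−01:45.
20:00 local + 1h45m = 21:45 UTC.

21:45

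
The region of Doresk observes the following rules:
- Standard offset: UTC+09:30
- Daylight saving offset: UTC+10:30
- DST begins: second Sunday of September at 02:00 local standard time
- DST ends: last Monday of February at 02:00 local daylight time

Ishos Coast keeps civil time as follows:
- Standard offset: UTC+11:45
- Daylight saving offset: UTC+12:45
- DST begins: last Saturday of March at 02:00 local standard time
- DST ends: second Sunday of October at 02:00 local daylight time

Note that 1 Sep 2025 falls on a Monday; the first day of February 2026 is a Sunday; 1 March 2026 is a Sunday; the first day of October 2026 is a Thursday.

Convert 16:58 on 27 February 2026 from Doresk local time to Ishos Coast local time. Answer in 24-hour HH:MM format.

1 September 2025 is a Monday, so the first Sunday is September 7 and the second is September 14.
1 February 2026 is a Sunday, so Mondays fall on 2, 9, 16, 23; the last is February 23.
27 February 2026 is outside the daylight-saving period (14 September 2025 – 23 February 2026), so Doresk is on standard time, UTC+09:30.
16:58 Doresk − 9h30m = 07:28 UTC.
1 March 2026 is a Sunday, so Saturdays fall on 7, 14, 21, 28; the last is March 28.
1 October 2026 is a Thursday, so the first Sunday is October 4 and the second is October 11.
At the standard offset (UTC+11:45), 07:28 UTC + 11h45m = 19:13 Ishos Coast standard time.
Daylight saving runs 28 March – 11 October; the standard-time date in Ishos Coast, 27 February 2026, is outside that window, so Ishos Coast is on standard time at UTC+11:45.
07:28 UTC + 11h45m = 19:13 Ishos Coast.

19:13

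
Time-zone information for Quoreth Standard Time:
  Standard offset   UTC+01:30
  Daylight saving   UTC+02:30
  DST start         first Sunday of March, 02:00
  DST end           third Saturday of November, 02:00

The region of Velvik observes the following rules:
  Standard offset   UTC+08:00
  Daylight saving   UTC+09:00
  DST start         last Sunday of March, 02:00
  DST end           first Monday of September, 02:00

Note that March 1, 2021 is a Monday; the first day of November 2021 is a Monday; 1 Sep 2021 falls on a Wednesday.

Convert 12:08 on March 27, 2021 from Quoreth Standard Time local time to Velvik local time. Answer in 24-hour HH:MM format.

17:38

1 March 2021 is a Monday, so the first Sunday is March 7.
1 November 2021 is a Monday, so the first Saturday is November 6 and the third is November 20.
March 27, 2021 lies within the daylight-saving period (7 March – 20 November), so Quoreth Standard Time is on daylight time, UTC+02:30.
12:08 Quoreth Standard Time − 2h30m = 09:38 UTC.
1 March 2021 is a Monday, so Sundays fall on 7, 14, 21, 28; the last is March 28.
1 September 2021 is a Wednesday, so the first Monday is September 6.
At the standard offset (UTC+08:00), 09:38 UTC + 8h = 17:38 Velvik standard time.
The standard-time date in Velvik, March 27, 2021, does not fall between 28 March and 6 September, so daylight saving is not in effect and Velvik is at UTC+08:00.
09:38 UTC + 8h = 17:38 Velvik.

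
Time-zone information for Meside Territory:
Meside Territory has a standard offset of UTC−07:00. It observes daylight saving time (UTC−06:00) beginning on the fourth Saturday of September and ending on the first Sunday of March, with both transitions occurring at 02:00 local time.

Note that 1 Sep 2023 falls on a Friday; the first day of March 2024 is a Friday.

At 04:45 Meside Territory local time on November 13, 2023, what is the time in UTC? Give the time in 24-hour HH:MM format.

10:45

1 September 2023 is a Friday, so the first Saturday is September 2 and the fourth is September 23.
1 March 2024 is a Friday, so the first Sunday is March 3.
Daylight saving runs 23 September 2023 – 3 March 2024; November 13, 2023 is inside that window, so Meside Territory is at UTC−06:00.
04:45 local + 6h = 10:45 UTC.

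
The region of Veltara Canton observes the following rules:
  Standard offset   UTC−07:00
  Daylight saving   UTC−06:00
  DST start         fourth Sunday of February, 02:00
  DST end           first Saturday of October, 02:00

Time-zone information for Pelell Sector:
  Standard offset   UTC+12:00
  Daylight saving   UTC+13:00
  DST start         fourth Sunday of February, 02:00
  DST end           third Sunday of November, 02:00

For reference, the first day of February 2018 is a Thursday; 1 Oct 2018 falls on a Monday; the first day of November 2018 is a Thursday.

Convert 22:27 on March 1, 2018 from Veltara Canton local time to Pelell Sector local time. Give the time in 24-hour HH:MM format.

1 February 2018 is a Thursday, so the first Sunday is February 4 and the fourth is February 25.
1 October 2018 is a Monday, so the first Saturday is October 6.
March 1, 2018 falls between 25 February and 6 October, so daylight saving is in effect and Veltara Canton is at UTC−06:00.
22:27 Veltara Canton + 6h = 04:27 UTC (rolling into the next day, 2 March 2018).
1 February 2018 is a Thursday, so the first Sunday is February 4 and the fourth is February 25.
1 November 2018 is a Thursday, so the first Sunday is November 4 and the third is November 18.
At the standard offset (UTC+12:00), 04:27 UTC + 12h = 16:27 Pelell Sector standard time.
The standard-time date in Pelell Sector, March 2, 2018, lies within the daylight-saving period (25 February – 18 November), so Pelell Sector is on daylight time, UTC+13:00.
04:27 UTC + 13h = 17:27 Pelell Sector.

17:27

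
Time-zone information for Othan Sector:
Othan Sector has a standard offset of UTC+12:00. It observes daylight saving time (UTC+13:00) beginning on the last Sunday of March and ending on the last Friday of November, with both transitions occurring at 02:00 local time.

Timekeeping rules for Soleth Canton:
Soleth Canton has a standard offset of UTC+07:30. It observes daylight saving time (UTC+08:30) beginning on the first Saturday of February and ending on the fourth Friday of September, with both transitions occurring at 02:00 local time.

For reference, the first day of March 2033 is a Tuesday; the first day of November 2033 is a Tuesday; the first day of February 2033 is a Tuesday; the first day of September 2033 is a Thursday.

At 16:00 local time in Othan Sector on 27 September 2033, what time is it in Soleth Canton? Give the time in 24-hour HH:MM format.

1 March 2033 is a Tuesday, so Sundays fall on 6, 13, 20, 27; the last is March 27.
1 November 2033 is a Tuesday, so Fridays fall on 4, 11, 18, 25; the last is November 25.
Daylight saving runs 27 March – 25 November; 27 September 2033 is inside that window, so Othan Sector is at UTC+13:00.
16:00 Othan Sector − 13h = 03:00 UTC.
1 February 2033 is a Tuesday, so the first Saturday is February 5.
1 September 2033 is a Thursday, so the first Friday is September 2 and the fourth is September 23.
At the standard offset (UTC+07:30), 03:00 UTC + 7h30m = 10:30 Soleth Canton standard time.
Daylight saving runs 5 February – 23 September; the standard-time date in Soleth Canton, 27 September 2033, is outside that window, so Soleth Canton is on standard time at UTC+07:30.
03:00 UTC + 7h30m = 10:30 Soleth Canton.

10:30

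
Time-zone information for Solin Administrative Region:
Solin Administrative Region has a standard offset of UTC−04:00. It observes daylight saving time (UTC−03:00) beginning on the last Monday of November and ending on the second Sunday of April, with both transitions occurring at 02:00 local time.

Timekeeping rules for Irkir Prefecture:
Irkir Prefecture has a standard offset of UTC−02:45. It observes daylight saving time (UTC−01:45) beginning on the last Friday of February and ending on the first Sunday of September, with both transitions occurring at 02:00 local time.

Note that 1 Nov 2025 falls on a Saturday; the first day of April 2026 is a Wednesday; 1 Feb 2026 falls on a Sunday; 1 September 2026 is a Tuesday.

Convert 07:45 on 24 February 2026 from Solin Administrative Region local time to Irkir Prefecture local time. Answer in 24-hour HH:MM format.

08:00

1 November 2025 is a Saturday, so Mondays fall on 3, 10, 17, 24; the last is November 24.
1 April 2026 is a Wednesday, so the first Sunday is April 5 and the second is April 12.
Daylight saving runs 24 November 2025 – 12 April 2026; 24 February 2026 is inside that window, so Solin Administrative Region is at UTC−03:00.
07:45 Solin Administrative Region + 3h = 10:45 UTC.
1 February 2026 is a Sunday, so Fridays fall on 6, 13, 20, 27; the last is February 27.
1 September 2026 is a Tuesday, so the first Sunday is September 6.
At the standard offset (UTC−02:45), 10:45 UTC − 2h45m = 08:00 Irkir Prefecture standard time.
The standard-time date in Irkir Prefecture, 24 February 2026, is outside the daylight-saving period (27 February – 6 September), so Irkir Prefecture is on standard time, UTC−02:45.
10:45 UTC − 2h45m = 08:00 Irkir Prefecture.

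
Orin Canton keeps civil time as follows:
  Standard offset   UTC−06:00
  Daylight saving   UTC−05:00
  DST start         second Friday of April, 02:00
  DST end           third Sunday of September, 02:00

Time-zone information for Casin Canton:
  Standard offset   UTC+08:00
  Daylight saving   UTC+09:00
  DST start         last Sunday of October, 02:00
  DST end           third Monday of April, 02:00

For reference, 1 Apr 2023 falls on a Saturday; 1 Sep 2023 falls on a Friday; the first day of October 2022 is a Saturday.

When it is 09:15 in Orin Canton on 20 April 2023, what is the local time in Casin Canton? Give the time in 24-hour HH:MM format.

22:15

1 April 2023 is a Saturday, so the first Friday is April 7 and the second is April 14.
1 September 2023 is a Friday, so the first Sunday is September 3 and the third is September 17.
Daylight saving runs 14 April – 17 September; 20 April 2023 is inside that window, so Orin Canton is at UTC−05:00.
09:15 Orin Canton + 5h = 14:15 UTC.
1 October 2022 is a Saturday, so Sundays fall on 2, 9, 16, 23, 30; the last is October 30.
1 April 2023 is a Saturday, so the first Monday is April 3 and the third is April 17.
At the standard offset (UTC+08:00), 14:15 UTC + 8h = 22:15 Casin Canton standard time.
The standard-time date in Casin Canton, 20 April 2023, is outside the daylight-saving period (30 October 2022 – 17 April 2023), so Casin Canton is on standard time, UTC+08:00.
14:15 UTC + 8h = 22:15 Casin Canton.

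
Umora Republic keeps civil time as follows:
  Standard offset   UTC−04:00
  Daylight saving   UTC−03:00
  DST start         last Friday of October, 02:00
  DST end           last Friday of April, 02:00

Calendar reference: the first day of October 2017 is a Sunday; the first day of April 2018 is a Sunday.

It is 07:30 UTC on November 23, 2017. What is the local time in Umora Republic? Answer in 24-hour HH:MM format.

04:30

1 October 2017 is a Sunday, so Fridays fall on 6, 13, 20, 27; the last is October 27.
1 April 2018 is a Sunday, so Fridays fall on 6, 13, 20, 27; the last is April 27.
At the standard offset (UTC−04:00), 07:30 UTC − 4h = 03:30 Umora Republic standard time.
Daylight saving runs 27 October 2017 – 27 April 2018; the standard-time date in Umora Republic, November 23, 2017, is inside that window, so Umora Republic is at UTC−03:00.
07:30 UTC − 3h = 04:30 local.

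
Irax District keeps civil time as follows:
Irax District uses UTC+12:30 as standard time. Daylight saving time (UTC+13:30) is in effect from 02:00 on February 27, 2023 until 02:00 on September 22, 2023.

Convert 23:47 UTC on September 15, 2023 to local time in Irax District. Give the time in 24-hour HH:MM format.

At the standard offset (UTC+12:30), 23:47 UTC + 12h30m = 12:17 Irax District standard time (rolling into the next day, 16 September 2023).
The standard-time date in Irax District, September 16, 2023, lies within the daylight-saving period (27 February – 22 September), so Irax District is on daylight time, UTC+13:30.
23:47 UTC + 13h30m = 13:17 local (rolling into the next day, 16 September 2023).

13:17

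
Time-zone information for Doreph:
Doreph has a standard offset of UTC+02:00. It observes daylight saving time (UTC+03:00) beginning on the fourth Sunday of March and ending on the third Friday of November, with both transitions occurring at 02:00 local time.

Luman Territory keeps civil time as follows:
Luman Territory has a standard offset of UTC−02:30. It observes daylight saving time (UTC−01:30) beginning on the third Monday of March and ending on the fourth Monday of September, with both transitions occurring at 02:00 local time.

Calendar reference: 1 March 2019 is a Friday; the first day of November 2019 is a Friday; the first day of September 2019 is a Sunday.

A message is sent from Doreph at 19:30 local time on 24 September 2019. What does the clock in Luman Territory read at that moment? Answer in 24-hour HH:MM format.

1 March 2019 is a Friday, so the first Sunday is March 3 and the fourth is March 24.
1 November 2019 is a Friday, so the first Friday is November 1 and the third is November 15.
24 September 2019 falls between 24 March and 15 November, so daylight saving is in effect and Doreph is at UTC+03:00.
19:30 Doreph − 3h = 16:30 UTC.
1 March 2019 is a Friday, so the first Monday is March 4 and the third is March 18.
1 September 2019 is a Sunday, so the first Monday is September 2 and the fourth is September 23.
At the standard offset (UTC−02:30), 16:30 UTC − 2h30m = 14:00 Luman Territory standard time.
Daylight saving runs 18 March – 23 September; the standard-time date in Luman Territory, 24 September 2019, is outside that window, so Luman Territory is on standard time at UTC−02:30.
16:30 UTC − 2h30m = 14:00 Luman Territory.

14:00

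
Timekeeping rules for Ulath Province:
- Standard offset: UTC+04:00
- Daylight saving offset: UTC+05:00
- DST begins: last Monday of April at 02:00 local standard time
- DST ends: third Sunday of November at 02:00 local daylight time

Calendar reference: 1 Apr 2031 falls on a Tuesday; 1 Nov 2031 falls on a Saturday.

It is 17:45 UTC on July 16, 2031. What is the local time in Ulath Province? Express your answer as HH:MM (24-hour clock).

22:45

1 April 2031 is a Tuesday, so Mondays fall on 7, 14, 21, 28; the last is April 28.
1 November 2031 is a Saturday, so the first Sunday is November 2 and the third is November 16.
At the standard offset (UTC+04:00), 17:45 UTC + 4h = 21:45 Ulath Province standard time.
The standard-time date in Ulath Province, July 16, 2031, falls between 28 April and 16 November, so daylight saving is in effect and Ulath Province is at UTC+05:00.
17:45 UTC + 5h = 22:45 local.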